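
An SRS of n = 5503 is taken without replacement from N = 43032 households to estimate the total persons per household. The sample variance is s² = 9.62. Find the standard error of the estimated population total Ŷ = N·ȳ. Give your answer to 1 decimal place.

1680.2

Var(Ŷ) = N²·Var(ȳ) = N²·(1 − n/N)·s²/n.
f = 5503/43032 = 0.12788158; Var(ȳ) = 0.87211842·9.62/5503 = 0.0015245828.
Var(Ŷ) = 43032² · 0.0015245828 = 2.8231508 × 10^6.
SE(Ŷ) = √(2.8231508 × 10^6) = 1680.2.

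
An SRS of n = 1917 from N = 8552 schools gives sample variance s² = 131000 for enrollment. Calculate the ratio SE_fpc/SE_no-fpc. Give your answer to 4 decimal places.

0.8808

f = n/N = 1917/8552 = 0.22415809.
SE_no-fpc = √(s²/n) = 8.2665556; SE_fpc = √((1−f)s²/n) = 7.2813383.
Ratio = √(1−f) = 0.88081889.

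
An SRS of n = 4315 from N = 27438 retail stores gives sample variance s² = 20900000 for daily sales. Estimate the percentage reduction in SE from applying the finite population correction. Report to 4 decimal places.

f = n/N = 4315/27438 = 0.15726365.
SE_no-fpc = √(s²/n) = 69.595754; SE_fpc = √((1−f)s²/n) = 63.88937.
Ratio = √(1−f) = 0.91800673. Reduction = 100·(1 − 0.91800673) = 8.1993%.

8.1993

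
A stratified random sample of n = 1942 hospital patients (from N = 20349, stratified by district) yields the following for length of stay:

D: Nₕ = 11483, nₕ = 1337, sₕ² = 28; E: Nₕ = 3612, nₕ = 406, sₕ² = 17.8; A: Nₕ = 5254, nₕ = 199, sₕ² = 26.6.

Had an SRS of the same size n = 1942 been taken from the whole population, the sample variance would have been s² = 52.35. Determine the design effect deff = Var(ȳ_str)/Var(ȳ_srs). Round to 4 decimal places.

0.6435

Var(ȳ_str) = Σ Wₕ²(1−fₕ)sₕ²/nₕ with Wₕ = Nₕ/20349:
  D: (11483/20349)²·(1−1337/11483)·28/1337 = 0.0058923794
  E: (3612/20349)²·(1−406/3612)·17.8/406 = 0.0012260808
  A: (5254/20349)²·(1−199/5254)·26.6/199 = 0.008573411
  → Var(ȳ_str) = 0.015691871.
Var(ȳ_srs) = (1 − 1942/20349)·52.35/1942 = 0.024384138.
deff = 0.015691871 / 0.024384138 = 0.6435.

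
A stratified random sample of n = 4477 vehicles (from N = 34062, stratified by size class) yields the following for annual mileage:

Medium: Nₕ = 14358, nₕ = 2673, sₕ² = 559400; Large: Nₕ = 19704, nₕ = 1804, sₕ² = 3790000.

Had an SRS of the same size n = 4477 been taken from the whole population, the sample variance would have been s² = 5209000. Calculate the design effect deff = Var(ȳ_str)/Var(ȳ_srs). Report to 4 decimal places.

Var(ȳ_str) = Σ Wₕ²(1−fₕ)sₕ²/nₕ with Wₕ = Nₕ/34062:
  Medium: (14358/34062)²·(1−2673/14358)·559400/2673 = 30.262575
  Large: (19704/34062)²·(1−1804/19704)·3790000/1804 = 638.66015
  → Var(ȳ_str) = 668.92273.
Var(ȳ_srs) = (1 − 4477/34062)·5209000/4477 = 1010.5753.
deff = 668.92273 / 1010.5753 = 0.6619.

0.6619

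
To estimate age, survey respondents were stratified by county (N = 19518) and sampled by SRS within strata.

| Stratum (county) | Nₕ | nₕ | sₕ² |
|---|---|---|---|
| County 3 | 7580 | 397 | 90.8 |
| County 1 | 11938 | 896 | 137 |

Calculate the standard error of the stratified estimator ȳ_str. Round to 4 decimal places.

Var(ȳ_str) = Σₕ Wₕ²(1 − fₕ)sₕ²/nₕ with Wₕ = Nₕ/N, N = 19518.
County 3: Wₕ = 0.38835946; term = 0.38835946²·(1 − 0.05237467)·90.8/397 = 0.032688861.
County 1: Wₕ = 0.61164054; term = 0.61164054²·(1 − 0.07505445)·137/896 = 0.052907988.
Sum = 0.085596849.
SE = √(0.085596849) = 0.2926.

0.2926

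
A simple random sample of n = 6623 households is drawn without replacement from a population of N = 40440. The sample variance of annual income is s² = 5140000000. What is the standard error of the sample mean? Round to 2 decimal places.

805.59

Under SRS without replacement, Var(ȳ) = (1 − f)·s²/n with f = n/N = 6623/40440 = 0.16377349.
Var(ȳ) = (1 − 0.16377349)·5140000000/6623 = 0.83622651·776083.35 = 648981.47.
SE(ȳ) = √(648981.47) = 805.59.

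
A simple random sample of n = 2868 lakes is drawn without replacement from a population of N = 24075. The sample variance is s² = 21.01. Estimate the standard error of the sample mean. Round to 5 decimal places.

0.08033

Under SRS without replacement, Var(ȳ) = (1 − f)·s²/n with f = n/N = 2868/24075 = 0.11912773.
Var(ȳ) = (1 − 0.11912773)·21.01/2868 = 0.88087227·0.0073256625 = 0.006452973.
SE(ȳ) = √(0.006452973) = 0.08033.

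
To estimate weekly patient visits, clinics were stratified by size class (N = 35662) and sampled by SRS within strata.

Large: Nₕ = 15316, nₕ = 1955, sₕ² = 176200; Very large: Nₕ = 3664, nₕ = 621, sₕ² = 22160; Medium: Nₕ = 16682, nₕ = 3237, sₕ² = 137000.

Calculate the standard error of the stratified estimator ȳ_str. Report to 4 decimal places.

Var(ȳ_str) = Σₕ Wₕ²(1 − fₕ)sₕ²/nₕ with Wₕ = Nₕ/N, N = 35662.
Large: Wₕ = 0.42947675; term = 0.42947675²·(1 − 0.12764429)·176200/1955 = 14.502139.
Very large: Wₕ = 0.10274241; term = 0.10274241²·(1 − 0.16948690)·22160/621 = 0.31284137.
Medium: Wₕ = 0.46778083; term = 0.46778083²·(1 − 0.19404148)·137000/3237 = 7.4640648.
Sum = 22.279045.
SE = √(22.279045) = 4.7201.

4.7201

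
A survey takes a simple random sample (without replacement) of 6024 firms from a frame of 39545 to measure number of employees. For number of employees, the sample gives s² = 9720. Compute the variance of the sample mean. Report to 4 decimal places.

Under SRS without replacement, Var(ȳ) = (1 − f)·s²/n with f = n/N = 6024/39545 = 0.15233279.
Var(ȳ) = (1 − 0.15233279)·9720/6024 = 0.84766721·1.6135458 = 1.3677499.

1.3677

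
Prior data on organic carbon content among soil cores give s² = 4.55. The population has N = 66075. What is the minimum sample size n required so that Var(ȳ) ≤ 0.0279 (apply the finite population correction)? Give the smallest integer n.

Without fpc, n₀ = s²/D = 4.55/0.0279 = 163.0824.
With fpc, (1 − n/N)·s²/n ≤ D requires n ≥ n₀/(1 + n₀/N) = 163.0824/(1 + 163.0824/66075) = 162.6809.
Rounding up, n = 163.

163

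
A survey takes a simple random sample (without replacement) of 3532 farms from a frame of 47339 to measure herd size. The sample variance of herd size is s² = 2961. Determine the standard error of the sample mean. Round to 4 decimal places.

Under SRS without replacement, Var(ȳ) = (1 − f)·s²/n with f = n/N = 3532/47339 = 0.07461079.
Var(ȳ) = (1 − 0.07461079)·2961/3532 = 0.92538921·0.83833522 = 0.77578637.
SE(ȳ) = √(0.77578637) = 0.8808.

0.8808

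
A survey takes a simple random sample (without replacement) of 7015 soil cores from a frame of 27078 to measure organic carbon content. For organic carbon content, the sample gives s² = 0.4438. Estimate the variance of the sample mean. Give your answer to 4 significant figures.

4.687 × 10^-5

Under SRS without replacement, Var(ȳ) = (1 − f)·s²/n with f = n/N = 7015/27078 = 0.25906640.
Var(ȳ) = (1 − 0.25906640)·0.4438/7015 = 0.74093360·6.3264433 × 10^-5 = 4.6874744 × 10^-5.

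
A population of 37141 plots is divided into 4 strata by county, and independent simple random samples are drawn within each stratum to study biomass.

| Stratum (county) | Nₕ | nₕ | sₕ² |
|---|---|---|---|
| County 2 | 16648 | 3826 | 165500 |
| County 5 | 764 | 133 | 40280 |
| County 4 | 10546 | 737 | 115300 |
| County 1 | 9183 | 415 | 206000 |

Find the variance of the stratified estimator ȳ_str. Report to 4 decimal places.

47.5046

Var(ȳ_str) = Σₕ Wₕ²(1 − fₕ)sₕ²/nₕ with Wₕ = Nₕ/N, N = 37141.
County 2: Wₕ = 0.44823780; term = 0.44823780²·(1 − 0.22981740)·165500/3826 = 6.6936606.
County 5: Wₕ = 0.02057026; term = 0.02057026²·(1 − 0.17408377)·40280/133 = 0.10584086.
County 4: Wₕ = 0.28394497; term = 0.28394497²·(1 − 0.06988432)·115300/737 = 11.731867.
County 1: Wₕ = 0.24724698; term = 0.24724698²·(1 − 0.04519220)·206000/415 = 28.97324.
Sum = 47.504608.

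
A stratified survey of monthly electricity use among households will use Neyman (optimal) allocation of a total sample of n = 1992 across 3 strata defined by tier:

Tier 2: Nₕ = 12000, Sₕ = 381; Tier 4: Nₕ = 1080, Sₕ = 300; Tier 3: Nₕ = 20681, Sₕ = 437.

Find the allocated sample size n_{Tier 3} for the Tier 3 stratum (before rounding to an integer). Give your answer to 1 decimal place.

1292.0

Neyman allocation: nₕ = n·NₕSₕ / Σⱼ NⱼSⱼ.
Σ NⱼSⱼ = 12000·381 + 1080·300 + 20681·437 = 1.3933597 × 10^7.
n_{Tier 3} = 1992·20681·437 / (1.3933597 × 10^7) = 1292.0.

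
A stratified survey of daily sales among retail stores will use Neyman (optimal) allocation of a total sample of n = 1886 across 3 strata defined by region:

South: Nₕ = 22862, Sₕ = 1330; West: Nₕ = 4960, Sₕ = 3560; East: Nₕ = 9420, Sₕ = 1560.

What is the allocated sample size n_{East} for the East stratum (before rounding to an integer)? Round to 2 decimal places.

Neyman allocation: nₕ = n·NₕSₕ / Σⱼ NⱼSⱼ.
Σ NⱼSⱼ = 22862·1330 + 4960·3560 + 9420·1560 = 6.275926 × 10^7.
n_{East} = 1886·9420·1560 / (6.275926 × 10^7) = 441.61.

441.61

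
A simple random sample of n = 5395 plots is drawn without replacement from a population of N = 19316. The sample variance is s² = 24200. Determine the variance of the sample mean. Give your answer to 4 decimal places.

3.2328

Under SRS without replacement, Var(ȳ) = (1 − f)·s²/n with f = n/N = 5395/19316 = 0.27930213.
Var(ȳ) = (1 − 0.27930213)·24200/5395 = 0.72069787·4.4856348 = 3.2327875.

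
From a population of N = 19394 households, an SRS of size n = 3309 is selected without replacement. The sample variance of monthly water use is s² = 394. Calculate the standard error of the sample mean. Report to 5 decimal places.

0.31425

Under SRS without replacement, Var(ȳ) = (1 − f)·s²/n with f = n/N = 3309/19394 = 0.17061978.
Var(ȳ) = (1 − 0.17061978)·394/3309 = 0.82938022·0.11906921 = 0.098753644.
SE(ȳ) = √(0.098753644) = 0.31425.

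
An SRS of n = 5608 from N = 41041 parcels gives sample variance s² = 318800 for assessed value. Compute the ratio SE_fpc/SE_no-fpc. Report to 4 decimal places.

0.9292

f = n/N = 5608/41041 = 0.13664384.
SE_no-fpc = √(s²/n) = 7.5397189; SE_fpc = √((1−f)s²/n) = 7.0056776.
Ratio = √(1−f) = 0.92916961.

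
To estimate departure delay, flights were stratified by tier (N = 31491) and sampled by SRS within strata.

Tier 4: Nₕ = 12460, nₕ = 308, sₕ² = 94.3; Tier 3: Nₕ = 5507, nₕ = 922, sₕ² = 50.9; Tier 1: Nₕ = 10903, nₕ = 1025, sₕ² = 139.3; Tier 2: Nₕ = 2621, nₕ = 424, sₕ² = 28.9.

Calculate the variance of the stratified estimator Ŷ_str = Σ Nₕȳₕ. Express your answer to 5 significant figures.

6.2781 × 10^7

Var(Ŷ_str) = Σₕ Nₕ²(1 − fₕ)sₕ²/nₕ.
Tier 4: 12460²·(1 − 308/12460)·94.3/308 = 4.6358223 × 10^7.
Tier 3: 5507²·(1 − 922/5507)·50.9/922 = 1.393931 × 10^6.
Tier 1: 10903²·(1 − 1025/10903)·139.3/1025 = 1.463667 × 10^7.
Tier 2: 2621²·(1 − 424/2621)·28.9/424 = 392490.42.
Sum = 6.2781314 × 10^7.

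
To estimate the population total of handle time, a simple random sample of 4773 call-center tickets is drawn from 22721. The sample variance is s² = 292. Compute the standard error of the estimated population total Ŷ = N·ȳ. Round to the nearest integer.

4995

Var(Ŷ) = N²·Var(ȳ) = N²·(1 − n/N)·s²/n.
f = 4773/22721 = 0.21006998; Var(ȳ) = 0.78993002·292/4773 = 0.048325909.
Var(Ŷ) = 22721² · 0.048325909 = 2.4947953 × 10^7.
SE(Ŷ) = √(2.4947953 × 10^7) = 4995.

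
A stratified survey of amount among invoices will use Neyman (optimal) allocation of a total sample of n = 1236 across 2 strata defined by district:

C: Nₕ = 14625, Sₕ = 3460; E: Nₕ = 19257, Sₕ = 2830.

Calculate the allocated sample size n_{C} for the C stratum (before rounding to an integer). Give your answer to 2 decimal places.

595.10

Neyman allocation: nₕ = n·NₕSₕ / Σⱼ NⱼSⱼ.
Σ NⱼSⱼ = 14625·3460 + 19257·2830 = 1.0509981 × 10^8.
n_{C} = 1236·14625·3460 / (1.0509981 × 10^8) = 595.10.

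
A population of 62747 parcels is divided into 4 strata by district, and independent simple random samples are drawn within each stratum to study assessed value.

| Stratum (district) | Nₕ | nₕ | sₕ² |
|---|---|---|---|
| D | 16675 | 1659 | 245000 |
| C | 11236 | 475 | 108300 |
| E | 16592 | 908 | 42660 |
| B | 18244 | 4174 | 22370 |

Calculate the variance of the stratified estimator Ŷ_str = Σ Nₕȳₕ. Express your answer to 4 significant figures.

Var(Ŷ_str) = Σₕ Nₕ²(1 − fₕ)sₕ²/nₕ.
D: 16675²·(1 − 1659/16675)·245000/1659 = 3.6977692 × 10^10.
C: 11236²·(1 − 475/11236)·108300/475 = 2.7567616 × 10^10.
E: 16592²·(1 − 908/16592)·42660/908 = 1.2226174 × 10^10.
B: 18244²·(1 − 4174/18244)·22370/4174 = 1.3757126 × 10^9.
Sum = 7.8147195 × 10^10.

7.815 × 10^10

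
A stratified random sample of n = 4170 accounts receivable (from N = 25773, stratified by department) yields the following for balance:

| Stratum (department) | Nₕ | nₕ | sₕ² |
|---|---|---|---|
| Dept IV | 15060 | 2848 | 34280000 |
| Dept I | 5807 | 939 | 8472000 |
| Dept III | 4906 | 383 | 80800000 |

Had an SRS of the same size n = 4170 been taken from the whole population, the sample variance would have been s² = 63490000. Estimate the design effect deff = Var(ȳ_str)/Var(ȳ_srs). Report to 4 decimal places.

0.8434

Var(ȳ_str) = Σ Wₕ²(1−fₕ)sₕ²/nₕ with Wₕ = Nₕ/25773:
  Dept IV: (15060/25773)²·(1−2848/15060)·34280000/2848 = 3332.5958
  Dept I: (5807/25773)²·(1−939/5807)·8472000/939 = 383.96603
  Dept III: (4906/25773)²·(1−383/4906)·80800000/383 = 7047.5274
  → Var(ȳ_str) = 10764.089.
Var(ȳ_srs) = (1 − 4170/25773)·63490000/4170 = 12761.989.
deff = 10764.089 / 12761.989 = 0.8434.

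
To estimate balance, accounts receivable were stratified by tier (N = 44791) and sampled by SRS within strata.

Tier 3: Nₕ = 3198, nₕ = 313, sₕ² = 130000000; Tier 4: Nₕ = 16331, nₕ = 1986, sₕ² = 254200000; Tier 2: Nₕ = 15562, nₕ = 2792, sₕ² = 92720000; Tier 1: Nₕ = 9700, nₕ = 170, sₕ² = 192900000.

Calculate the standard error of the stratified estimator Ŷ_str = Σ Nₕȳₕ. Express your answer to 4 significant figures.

Var(Ŷ_str) = Σₕ Nₕ²(1 − fₕ)sₕ²/nₕ.
Tier 3: 3198²·(1 − 313/3198)·130000000/313 = 3.8319805 × 10^12.
Tier 4: 16331²·(1 − 1986/16331)·254200000/1986 = 2.9985385 × 10^13.
Tier 2: 15562²·(1 − 2792/15562)·92720000/2792 = 6.5995499 × 10^12.
Tier 1: 9700²·(1 − 170/9700)·192900000/170 = 1.0489335 × 10^14.
Sum = 1.4531027 × 10^14.
SE = √(1.4531027 × 10^14) = 1.205 × 10^7.

1.205 × 10^7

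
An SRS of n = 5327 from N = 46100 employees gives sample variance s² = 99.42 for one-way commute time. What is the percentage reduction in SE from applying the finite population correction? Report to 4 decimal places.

f = n/N = 5327/46100 = 0.11555315.
SE_no-fpc = √(s²/n) = 0.1366141; SE_fpc = √((1−f)s²/n) = 0.12847878.
Ratio = √(1−f) = 0.94045035. Reduction = 100·(1 − 0.94045035) = 5.9550%.

5.9550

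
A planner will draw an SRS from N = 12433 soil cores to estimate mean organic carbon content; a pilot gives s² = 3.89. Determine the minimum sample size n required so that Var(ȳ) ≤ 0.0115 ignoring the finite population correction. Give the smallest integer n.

339

Without fpc, n₀ = s²/D = 3.89/0.0115 = 338.2609.
Rounding up, n = 339.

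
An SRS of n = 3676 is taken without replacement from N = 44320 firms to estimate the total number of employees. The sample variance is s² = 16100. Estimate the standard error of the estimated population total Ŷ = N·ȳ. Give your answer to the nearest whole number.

Var(Ŷ) = N²·Var(ȳ) = N²·(1 − n/N)·s²/n.
f = 3676/44320 = 0.08294224; Var(ȳ) = 0.91705776·16100/3676 = 4.0164935.
Var(Ŷ) = 44320² · 4.0164935 = 7.8894472 × 10^9.
SE(Ŷ) = √(7.8894472 × 10^9) = 88823.

88823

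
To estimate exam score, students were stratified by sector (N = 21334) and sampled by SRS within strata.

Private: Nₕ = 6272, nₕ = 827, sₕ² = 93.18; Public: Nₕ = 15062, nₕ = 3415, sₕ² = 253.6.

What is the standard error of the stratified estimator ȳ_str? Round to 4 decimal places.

Var(ȳ_str) = Σₕ Wₕ²(1 − fₕ)sₕ²/nₕ with Wₕ = Nₕ/N, N = 21334.
Private: Wₕ = 0.29399081; term = 0.29399081²·(1 − 0.13185587)·93.18/827 = 0.0084542785.
Public: Wₕ = 0.70600919; term = 0.70600919²·(1 − 0.22672952)·253.6/3415 = 0.028622705.
Sum = 0.037076984.
SE = √(0.037076984) = 0.1926.

0.1926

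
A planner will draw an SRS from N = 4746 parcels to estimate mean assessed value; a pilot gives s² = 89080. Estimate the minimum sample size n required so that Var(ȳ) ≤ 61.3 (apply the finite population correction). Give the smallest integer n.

1113

Without fpc, n₀ = s²/D = 89080/61.3 = 1453.1811.
With fpc, (1 − n/N)·s²/n ≤ D requires n ≥ n₀/(1 + n₀/N) = 1453.1811/(1 + 1453.1811/4746) = 1112.5336.
Rounding up, n = 1113.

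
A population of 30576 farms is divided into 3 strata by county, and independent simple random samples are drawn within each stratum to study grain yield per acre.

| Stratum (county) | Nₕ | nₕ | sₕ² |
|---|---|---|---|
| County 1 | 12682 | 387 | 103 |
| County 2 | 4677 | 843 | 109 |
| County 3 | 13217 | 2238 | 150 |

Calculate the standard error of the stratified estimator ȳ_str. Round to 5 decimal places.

Var(ȳ_str) = Σₕ Wₕ²(1 − fₕ)sₕ²/nₕ with Wₕ = Nₕ/N, N = 30576.
County 1: Wₕ = 0.41476975; term = 0.41476975²·(1 − 0.03051569)·103/387 = 0.044389597.
County 2: Wₕ = 0.15296311; term = 0.15296311²·(1 − 0.18024375)·109/843 = 0.0024800307.
County 3: Wₕ = 0.43226714; term = 0.43226714²·(1 − 0.16932738)·150/2238 = 0.010403166.
Sum = 0.057272794.
SE = √(0.057272794) = 0.23932.

0.23932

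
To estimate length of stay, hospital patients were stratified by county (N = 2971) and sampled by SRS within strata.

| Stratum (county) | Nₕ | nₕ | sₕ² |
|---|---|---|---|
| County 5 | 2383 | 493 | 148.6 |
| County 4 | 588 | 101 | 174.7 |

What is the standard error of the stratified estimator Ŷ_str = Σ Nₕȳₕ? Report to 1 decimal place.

1361.2

Var(Ŷ_str) = Σₕ Nₕ²(1 − fₕ)sₕ²/nₕ.
County 5: 2383²·(1 − 493/2383)·148.6/493 = 1.3575559 × 10^6.
County 4: 588²·(1 − 101/588)·174.7/101 = 495310.82.
Sum = 1.8528667 × 10^6.
SE = √(1.8528667 × 10^6) = 1361.2.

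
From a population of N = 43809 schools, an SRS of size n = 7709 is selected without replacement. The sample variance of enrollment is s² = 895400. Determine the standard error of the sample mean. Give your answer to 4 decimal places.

Under SRS without replacement, Var(ȳ) = (1 − f)·s²/n with f = n/N = 7709/43809 = 0.17596841.
Var(ȳ) = (1 − 0.17596841)·895400/7709 = 0.82403159·116.14995 = 95.711232.
SE(ȳ) = √(95.711232) = 9.7832.

9.7832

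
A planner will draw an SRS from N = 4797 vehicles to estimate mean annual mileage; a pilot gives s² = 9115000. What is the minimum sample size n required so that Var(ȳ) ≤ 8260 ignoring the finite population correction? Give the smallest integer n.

Without fpc, n₀ = s²/D = 9115000/8260 = 1103.5109.
Rounding up, n = 1104.

1104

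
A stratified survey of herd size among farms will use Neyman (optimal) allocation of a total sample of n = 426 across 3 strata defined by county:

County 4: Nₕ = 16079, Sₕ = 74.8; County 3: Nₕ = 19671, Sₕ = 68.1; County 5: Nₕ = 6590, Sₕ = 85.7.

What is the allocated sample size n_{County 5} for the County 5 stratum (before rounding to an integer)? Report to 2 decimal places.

Neyman allocation: nₕ = n·NₕSₕ / Σⱼ NⱼSⱼ.
Σ NⱼSⱼ = 16079·74.8 + 19671·68.1 + 6590·85.7 = 3.1070673 × 10^6.
n_{County 5} = 426·6590·85.7 / (3.1070673 × 10^6) = 77.43.

77.43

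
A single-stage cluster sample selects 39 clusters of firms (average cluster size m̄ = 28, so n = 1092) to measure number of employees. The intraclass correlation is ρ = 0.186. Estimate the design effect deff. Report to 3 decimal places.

deff = 1 + (28 − 1)·0.186 = 1 + 5.022 = 6.022.

6.022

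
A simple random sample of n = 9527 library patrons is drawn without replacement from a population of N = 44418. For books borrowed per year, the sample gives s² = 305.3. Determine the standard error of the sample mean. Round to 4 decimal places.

0.1587

Under SRS without replacement, Var(ȳ) = (1 − f)·s²/n with f = n/N = 9527/44418 = 0.21448512.
Var(ȳ) = (1 − 0.21448512)·305.3/9527 = 0.78551488·0.032045765 = 0.025172425.
SE(ȳ) = √(0.025172425) = 0.1587.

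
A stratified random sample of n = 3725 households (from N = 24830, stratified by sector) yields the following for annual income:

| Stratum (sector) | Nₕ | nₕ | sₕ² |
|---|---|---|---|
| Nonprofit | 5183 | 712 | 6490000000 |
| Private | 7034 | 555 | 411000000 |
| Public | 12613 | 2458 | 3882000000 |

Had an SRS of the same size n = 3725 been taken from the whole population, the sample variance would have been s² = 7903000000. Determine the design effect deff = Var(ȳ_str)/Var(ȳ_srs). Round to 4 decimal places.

0.4023

Var(ȳ_str) = Σ Wₕ²(1−fₕ)sₕ²/nₕ with Wₕ = Nₕ/24830:
  Nonprofit: (5183/24830)²·(1−712/5183)·6490000000/712 = 342607.72
  Private: (7034/24830)²·(1−555/7034)·411000000/555 = 54740.12
  Public: (12613/24830)²·(1−2458/12613)·3882000000/2458 = 328109.3
  → Var(ȳ_str) = 725457.14.
Var(ȳ_srs) = (1 − 3725/24830)·7903000000/3725 = 1.8033264 × 10^6.
deff = 725457.14 / (1.8033264 × 10^6) = 0.4023.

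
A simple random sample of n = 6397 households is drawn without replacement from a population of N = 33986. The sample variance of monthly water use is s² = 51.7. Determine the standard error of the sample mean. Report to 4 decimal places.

Under SRS without replacement, Var(ȳ) = (1 − f)·s²/n with f = n/N = 6397/33986 = 0.18822456.
Var(ȳ) = (1 − 0.18822456)·51.7/6397 = 0.81177544·0.0080819134 = 0.0065606988.
SE(ȳ) = √(0.0065606988) = 0.0810.

0.0810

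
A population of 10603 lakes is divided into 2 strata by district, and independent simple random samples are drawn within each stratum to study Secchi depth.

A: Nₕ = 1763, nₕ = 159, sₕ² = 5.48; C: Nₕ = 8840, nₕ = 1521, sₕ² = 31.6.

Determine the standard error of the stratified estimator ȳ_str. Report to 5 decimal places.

Var(ȳ_str) = Σₕ Wₕ²(1 − fₕ)sₕ²/nₕ with Wₕ = Nₕ/N, N = 10603.
A: Wₕ = 0.16627370; term = 0.16627370²·(1 − 0.09018718)·5.48/159 = 8.6692712 × 10^-4.
C: Wₕ = 0.83372630; term = 0.83372630²·(1 − 0.17205882)·31.6/1521 = 0.011956508.
Sum = 0.012823435.
SE = √(0.012823435) = 0.11324.

0.11324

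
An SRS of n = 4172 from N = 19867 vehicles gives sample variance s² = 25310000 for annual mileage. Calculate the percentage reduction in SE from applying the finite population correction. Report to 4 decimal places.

f = n/N = 4172/19867 = 0.20999648.
SE_no-fpc = √(s²/n) = 77.888604; SE_fpc = √((1−f)s²/n) = 69.22906.
Ratio = √(1−f) = 0.88882142. Reduction = 100·(1 − 0.88882142) = 11.1179%.

11.1179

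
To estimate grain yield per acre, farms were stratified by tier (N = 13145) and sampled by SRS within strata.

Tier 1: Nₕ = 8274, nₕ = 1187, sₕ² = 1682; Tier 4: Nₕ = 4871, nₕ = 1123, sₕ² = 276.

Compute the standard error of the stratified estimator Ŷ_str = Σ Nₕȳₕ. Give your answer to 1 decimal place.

Var(Ŷ_str) = Σₕ Nₕ²(1 − fₕ)sₕ²/nₕ.
Tier 1: 8274²·(1 − 1187/8274)·1682/1187 = 8.3090854 × 10^7.
Tier 4: 4871²·(1 − 1123/4871)·276/1123 = 4.4869067 × 10^6.
Sum = 8.7577761 × 10^7.
SE = √(8.7577761 × 10^7) = 9358.3.

9358.3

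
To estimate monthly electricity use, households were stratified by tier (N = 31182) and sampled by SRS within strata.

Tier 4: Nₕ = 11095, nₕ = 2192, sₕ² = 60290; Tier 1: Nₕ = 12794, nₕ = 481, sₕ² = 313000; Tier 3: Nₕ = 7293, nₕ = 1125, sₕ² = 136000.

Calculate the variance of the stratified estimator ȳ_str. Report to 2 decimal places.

Var(ȳ_str) = Σₕ Wₕ²(1 − fₕ)sₕ²/nₕ with Wₕ = Nₕ/N, N = 31182.
Tier 4: Wₕ = 0.35581425; term = 0.35581425²·(1 − 0.19756647)·60290/2192 = 2.7942192.
Tier 1: Wₕ = 0.41030081; term = 0.41030081²·(1 − 0.03759575)·313000/481 = 105.42936.
Tier 3: Wₕ = 0.23388493; term = 0.23388493²·(1 − 0.15425751)·136000/1125 = 5.5927967.
Sum = 113.81638.

113.82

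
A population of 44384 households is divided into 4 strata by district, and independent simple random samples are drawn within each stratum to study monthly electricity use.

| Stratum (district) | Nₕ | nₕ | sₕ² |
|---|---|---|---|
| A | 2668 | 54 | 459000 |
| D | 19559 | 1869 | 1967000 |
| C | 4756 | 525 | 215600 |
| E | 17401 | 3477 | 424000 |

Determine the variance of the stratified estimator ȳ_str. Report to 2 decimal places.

234.13

Var(ȳ_str) = Σₕ Wₕ²(1 − fₕ)sₕ²/nₕ with Wₕ = Nₕ/N, N = 44384.
A: Wₕ = 0.06011175; term = 0.06011175²·(1 − 0.02023988)·459000/54 = 30.092444.
D: Wₕ = 0.44067682; term = 0.44067682²·(1 − 0.09555703)·1967000/1869 = 184.84881.
C: Wₕ = 0.10715573; term = 0.10715573²·(1 − 0.11038688)·215600/525 = 4.1948984.
E: Wₕ = 0.39205570; term = 0.39205570²·(1 − 0.19981610)·424000/3477 = 14.998454.
Sum = 234.13461.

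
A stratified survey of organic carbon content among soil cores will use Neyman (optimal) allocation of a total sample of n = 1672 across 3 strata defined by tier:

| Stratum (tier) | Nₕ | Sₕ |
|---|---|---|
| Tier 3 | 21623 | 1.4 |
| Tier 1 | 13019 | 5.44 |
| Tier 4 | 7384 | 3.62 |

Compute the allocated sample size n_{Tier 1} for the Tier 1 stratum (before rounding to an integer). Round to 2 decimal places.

926.39

Neyman allocation: nₕ = n·NₕSₕ / Σⱼ NⱼSⱼ.
Σ NⱼSⱼ = 21623·1.4 + 13019·5.44 + 7384·3.62 = 127825.64.
n_{Tier 1} = 1672·13019·5.44 / 127825.64 = 926.39.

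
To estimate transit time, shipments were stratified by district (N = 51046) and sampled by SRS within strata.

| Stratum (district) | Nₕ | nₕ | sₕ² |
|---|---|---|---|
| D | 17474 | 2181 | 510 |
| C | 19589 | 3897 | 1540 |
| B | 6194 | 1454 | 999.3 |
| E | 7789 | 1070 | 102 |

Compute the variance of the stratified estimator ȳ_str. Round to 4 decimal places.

Var(ȳ_str) = Σₕ Wₕ²(1 − fₕ)sₕ²/nₕ with Wₕ = Nₕ/N, N = 51046.
D: Wₕ = 0.34231869; term = 0.34231869²·(1 − 0.12481401)·510/2181 = 0.023981486.
C: Wₕ = 0.38375191; term = 0.38375191²·(1 − 0.19893818)·1540/3897 = 0.046618409.
B: Wₕ = 0.12134154; term = 0.12134154²·(1 − 0.23474330)·999.3/1454 = 0.0077438618.
E: Wₕ = 0.15258786; term = 0.15258786²·(1 − 0.13737322)·102/1070 = 0.0019146055.
Sum = 0.080258362.

0.0803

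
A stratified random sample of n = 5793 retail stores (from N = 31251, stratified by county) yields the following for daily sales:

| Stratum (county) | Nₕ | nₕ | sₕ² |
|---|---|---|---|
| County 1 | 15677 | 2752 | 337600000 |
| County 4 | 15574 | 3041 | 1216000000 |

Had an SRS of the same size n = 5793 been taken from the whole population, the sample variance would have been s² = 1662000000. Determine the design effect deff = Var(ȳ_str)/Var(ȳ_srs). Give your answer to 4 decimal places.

0.4508

Var(ȳ_str) = Σ Wₕ²(1−fₕ)sₕ²/nₕ with Wₕ = Nₕ/31251:
  County 1: (15677/31251)²·(1−2752/15677)·337600000/2752 = 25451.869
  County 4: (15574/31251)²·(1−3041/15574)·1216000000/3041 = 79917.985
  → Var(ȳ_str) = 105369.85.
Var(ȳ_srs) = (1 − 5793/31251)·1662000000/5793 = 233715.68.
deff = 105369.85 / 233715.68 = 0.4508.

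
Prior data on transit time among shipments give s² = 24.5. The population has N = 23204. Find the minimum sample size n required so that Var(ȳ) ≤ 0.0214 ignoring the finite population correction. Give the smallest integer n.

1145

Without fpc, n₀ = s²/D = 24.5/0.0214 = 1144.8598.
Rounding up, n = 1145.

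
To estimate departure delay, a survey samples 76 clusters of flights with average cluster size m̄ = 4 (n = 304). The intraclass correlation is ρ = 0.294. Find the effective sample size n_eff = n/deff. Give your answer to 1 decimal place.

deff = 1 + (4 − 1)·0.294 = 1 + 0.882 = 1.882.
n_eff = 304 / 1.882 = 161.5.

161.5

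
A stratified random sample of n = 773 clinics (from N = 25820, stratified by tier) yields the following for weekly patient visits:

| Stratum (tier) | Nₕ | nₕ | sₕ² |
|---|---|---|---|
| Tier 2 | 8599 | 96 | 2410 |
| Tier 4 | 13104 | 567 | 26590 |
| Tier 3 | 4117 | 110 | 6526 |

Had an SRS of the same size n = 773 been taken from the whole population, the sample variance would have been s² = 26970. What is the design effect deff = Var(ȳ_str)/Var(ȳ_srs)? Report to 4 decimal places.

Var(ȳ_str) = Σ Wₕ²(1−fₕ)sₕ²/nₕ with Wₕ = Nₕ/25820:
  Tier 2: (8599/25820)²·(1−96/8599)·2410/96 = 2.7532995
  Tier 4: (13104/25820)²·(1−567/13104)·26590/567 = 11.55634
  Tier 3: (4117/25820)²·(1−110/4117)·6526/110 = 1.4680543
  → Var(ȳ_str) = 15.777694.
Var(ȳ_srs) = (1 − 773/25820)·26970/773 = 33.8455.
deff = 15.777694 / 33.8455 = 0.4662.

0.4662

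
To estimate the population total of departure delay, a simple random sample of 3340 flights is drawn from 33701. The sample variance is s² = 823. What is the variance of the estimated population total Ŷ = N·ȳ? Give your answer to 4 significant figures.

Var(Ŷ) = N²·Var(ȳ) = N²·(1 − n/N)·s²/n.
f = 3340/33701 = 0.09910685; Var(ȳ) = 0.90089315·823/3340 = 0.22198655.
Var(Ŷ) = 33701² · 0.22198655 = 2.5212287 × 10^8.

2.521 × 10^8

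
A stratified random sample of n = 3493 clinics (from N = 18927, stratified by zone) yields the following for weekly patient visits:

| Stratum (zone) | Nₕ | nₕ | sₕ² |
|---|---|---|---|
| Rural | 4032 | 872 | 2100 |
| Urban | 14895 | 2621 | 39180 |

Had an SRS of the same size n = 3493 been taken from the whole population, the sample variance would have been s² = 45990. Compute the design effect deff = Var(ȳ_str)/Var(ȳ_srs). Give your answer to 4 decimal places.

0.7185

Var(ȳ_str) = Σ Wₕ²(1−fₕ)sₕ²/nₕ with Wₕ = Nₕ/18927:
  Rural: (4032/18927)²·(1−872/4032)·2100/872 = 0.085653843
  Urban: (14895/18927)²·(1−2621/14895)·39180/2621 = 7.6288745
  → Var(ȳ_str) = 7.7145283.
Var(ȳ_srs) = (1 − 3493/18927)·45990/3493 = 10.736471.
deff = 7.7145283 / 10.736471 = 0.7185.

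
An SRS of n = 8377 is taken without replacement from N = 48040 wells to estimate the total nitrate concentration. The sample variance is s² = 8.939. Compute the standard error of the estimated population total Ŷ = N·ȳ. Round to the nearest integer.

Var(Ŷ) = N²·Var(ȳ) = N²·(1 − n/N)·s²/n.
f = 8377/48040 = 0.17437552; Var(ȳ) = 0.82562448·8.939/8377 = 8.8101435 × 10^-4.
Var(Ŷ) = 48040² · (8.8101435 × 10^-4) = 2.0332416 × 10^6.
SE(Ŷ) = √(2.0332416 × 10^6) = 1426.

1426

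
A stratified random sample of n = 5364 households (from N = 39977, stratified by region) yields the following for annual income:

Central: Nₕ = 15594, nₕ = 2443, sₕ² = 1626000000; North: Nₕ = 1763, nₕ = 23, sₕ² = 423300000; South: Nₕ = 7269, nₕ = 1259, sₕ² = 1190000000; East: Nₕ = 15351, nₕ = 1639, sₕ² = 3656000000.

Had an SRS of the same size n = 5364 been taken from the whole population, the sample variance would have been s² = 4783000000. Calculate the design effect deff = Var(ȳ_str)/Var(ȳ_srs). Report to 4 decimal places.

Var(ȳ_str) = Σ Wₕ²(1−fₕ)sₕ²/nₕ with Wₕ = Nₕ/39977:
  Central: (15594/39977)²·(1−2443/15594)·1626000000/2443 = 85406.905
  North: (1763/39977)²·(1−23/1763)·423300000/23 = 35326.58
  South: (7269/39977)²·(1−1259/7269)·1190000000/1259 = 25837.469
  East: (15351/39977)²·(1−1639/15351)·3656000000/1639 = 293794.94
  → Var(ȳ_str) = 440365.89.
Var(ȳ_srs) = (1 − 5364/39977)·4783000000/5364 = 772041.51.
deff = 440365.89 / 772041.51 = 0.5704.

0.5704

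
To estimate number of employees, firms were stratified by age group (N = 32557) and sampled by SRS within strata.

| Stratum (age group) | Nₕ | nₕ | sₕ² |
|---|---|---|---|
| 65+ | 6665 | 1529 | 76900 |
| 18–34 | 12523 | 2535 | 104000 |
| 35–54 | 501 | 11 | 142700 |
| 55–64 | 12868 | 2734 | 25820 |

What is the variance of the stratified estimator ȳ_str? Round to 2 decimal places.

Var(ȳ_str) = Σₕ Wₕ²(1 − fₕ)sₕ²/nₕ with Wₕ = Nₕ/N, N = 32557.
65+: Wₕ = 0.20471788; term = 0.20471788²·(1 − 0.22940735)·76900/1529 = 1.6242589.
18–34: Wₕ = 0.38464846; term = 0.38464846²·(1 − 0.20242753)·104000/2535 = 4.8412056.
35–54: Wₕ = 0.01538840; term = 0.01538840²·(1 − 0.02195609)·142700/11 = 3.0045285.
55–64: Wₕ = 0.39524526; term = 0.39524526²·(1 − 0.21246503)·25820/2734 = 1.161879.
Sum = 10.631872.

10.63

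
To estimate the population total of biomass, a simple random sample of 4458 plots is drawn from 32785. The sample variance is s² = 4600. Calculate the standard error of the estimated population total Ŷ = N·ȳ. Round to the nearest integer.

30956

Var(Ŷ) = N²·Var(ȳ) = N²·(1 − n/N)·s²/n.
f = 4458/32785 = 0.13597682; Var(ȳ) = 0.86402318·4600/4458 = 0.89154478.
Var(Ŷ) = 32785² · 0.89154478 = 9.5828246 × 10^8.
SE(Ŷ) = √(9.5828246 × 10^8) = 30956.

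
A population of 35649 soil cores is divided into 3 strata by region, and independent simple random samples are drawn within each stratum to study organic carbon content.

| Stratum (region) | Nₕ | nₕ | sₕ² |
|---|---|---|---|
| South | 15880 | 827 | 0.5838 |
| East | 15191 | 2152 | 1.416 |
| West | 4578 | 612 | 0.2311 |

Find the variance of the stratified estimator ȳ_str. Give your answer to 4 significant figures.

Var(ȳ_str) = Σₕ Wₕ²(1 − fₕ)sₕ²/nₕ with Wₕ = Nₕ/N, N = 35649.
South: Wₕ = 0.44545429; term = 0.44545429²·(1 − 0.05207809)·0.5838/827 = 1.3278146 × 10^-4.
East: Wₕ = 0.42612696; term = 0.42612696²·(1 − 0.14166283)·1.416/2152 = 1.0255502 × 10^-4.
West: Wₕ = 0.12841875; term = 0.12841875²·(1 − 0.13368283)·0.2311/612 = 5.3948866 × 10^-6.
Sum = 2.4073137 × 10^-4.

2.407 × 10^-4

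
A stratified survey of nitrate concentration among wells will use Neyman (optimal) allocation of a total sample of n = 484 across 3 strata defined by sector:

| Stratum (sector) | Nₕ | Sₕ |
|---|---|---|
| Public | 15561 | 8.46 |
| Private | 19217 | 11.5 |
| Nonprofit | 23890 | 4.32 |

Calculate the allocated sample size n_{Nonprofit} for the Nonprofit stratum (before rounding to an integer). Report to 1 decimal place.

Neyman allocation: nₕ = n·NₕSₕ / Σⱼ NⱼSⱼ.
Σ NⱼSⱼ = 15561·8.46 + 19217·11.5 + 23890·4.32 = 455846.36.
n_{Nonprofit} = 484·23890·4.32 / 455846.36 = 109.6.

109.6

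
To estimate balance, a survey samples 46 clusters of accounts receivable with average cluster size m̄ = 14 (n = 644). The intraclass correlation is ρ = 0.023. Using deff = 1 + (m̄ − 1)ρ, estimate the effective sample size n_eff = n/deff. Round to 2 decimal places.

495.77

deff = 1 + (14 − 1)·0.023 = 1 + 0.299 = 1.299.
n_eff = 644 / 1.299 = 495.77.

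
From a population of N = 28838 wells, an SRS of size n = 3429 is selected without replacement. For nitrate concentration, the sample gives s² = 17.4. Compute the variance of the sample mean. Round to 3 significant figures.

0.00447

Under SRS without replacement, Var(ȳ) = (1 − f)·s²/n with f = n/N = 3429/28838 = 0.11890561.
Var(ȳ) = (1 − 0.11890561)·17.4/3429 = 0.88109439·0.0050743657 = 0.0044709952.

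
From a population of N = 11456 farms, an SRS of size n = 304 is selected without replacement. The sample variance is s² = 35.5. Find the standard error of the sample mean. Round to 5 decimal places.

0.33716

Under SRS without replacement, Var(ȳ) = (1 − f)·s²/n with f = n/N = 304/11456 = 0.02653631.
Var(ȳ) = (1 − 0.02653631)·35.5/304 = 0.97346369·0.11677632 = 0.1136775.
SE(ȳ) = √(0.1136775) = 0.33716.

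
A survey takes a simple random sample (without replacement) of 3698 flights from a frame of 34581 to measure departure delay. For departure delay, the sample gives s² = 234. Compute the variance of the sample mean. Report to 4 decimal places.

Under SRS without replacement, Var(ȳ) = (1 − f)·s²/n with f = n/N = 3698/34581 = 0.10693734.
Var(ȳ) = (1 − 0.10693734)·234/3698 = 0.89306266·0.063277447 = 0.056510726.

0.0565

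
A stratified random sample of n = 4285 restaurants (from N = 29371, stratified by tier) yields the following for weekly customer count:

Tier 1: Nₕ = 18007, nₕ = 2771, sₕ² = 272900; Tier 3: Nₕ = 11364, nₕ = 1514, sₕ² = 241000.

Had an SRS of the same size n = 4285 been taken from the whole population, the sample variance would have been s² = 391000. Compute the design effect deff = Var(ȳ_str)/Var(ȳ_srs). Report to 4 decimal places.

Var(ȳ_str) = Σ Wₕ²(1−fₕ)sₕ²/nₕ with Wₕ = Nₕ/29371:
  Tier 1: (18007/29371)²·(1−2771/18007)·272900/2771 = 31.321451
  Tier 3: (11364/29371)²·(1−1514/11364)·241000/1514 = 20.654808
  → Var(ȳ_str) = 51.976259.
Var(ȳ_srs) = (1 − 4285/29371)·391000/4285 = 77.93609.
deff = 51.976259 / 77.93609 = 0.6669.

0.6669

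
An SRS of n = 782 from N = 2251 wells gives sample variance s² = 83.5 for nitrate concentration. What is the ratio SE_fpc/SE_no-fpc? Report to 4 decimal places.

0.8078

f = n/N = 782/2251 = 0.34740116.
SE_no-fpc = √(s²/n) = 0.32676826; SE_fpc = √((1−f)s²/n) = 0.26397513.
Ratio = √(1−f) = 0.80783590.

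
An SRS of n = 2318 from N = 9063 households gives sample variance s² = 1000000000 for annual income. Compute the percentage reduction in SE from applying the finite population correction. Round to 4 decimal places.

13.7310

f = n/N = 2318/9063 = 0.25576520.
SE_no-fpc = √(s²/n) = 656.81534; SE_fpc = √((1−f)s²/n) = 566.62831.
Ratio = √(1−f) = 0.86269044. Reduction = 100·(1 − 0.86269044) = 13.7310%.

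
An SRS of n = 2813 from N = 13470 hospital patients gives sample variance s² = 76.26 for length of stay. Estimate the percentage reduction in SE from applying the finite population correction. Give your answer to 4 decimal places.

f = n/N = 2813/13470 = 0.20883445.
SE_no-fpc = √(s²/n) = 0.16465068; SE_fpc = √((1−f)s²/n) = 0.14645264.
Ratio = √(1−f) = 0.88947487. Reduction = 100·(1 − 0.88947487) = 11.0525%.

11.0525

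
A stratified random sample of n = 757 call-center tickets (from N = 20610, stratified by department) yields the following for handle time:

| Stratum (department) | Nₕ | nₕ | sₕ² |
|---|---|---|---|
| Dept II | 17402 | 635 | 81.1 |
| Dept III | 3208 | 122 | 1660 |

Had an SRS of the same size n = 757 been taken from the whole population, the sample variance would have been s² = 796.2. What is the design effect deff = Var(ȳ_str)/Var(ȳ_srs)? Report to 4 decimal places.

Var(ȳ_str) = Σ Wₕ²(1−fₕ)sₕ²/nₕ with Wₕ = Nₕ/20610:
  Dept II: (17402/20610)²·(1−635/17402)·81.1/635 = 0.087729504
  Dept III: (3208/20610)²·(1−122/3208)·1660/122 = 0.31711921
  → Var(ȳ_str) = 0.40484871.
Var(ȳ_srs) = (1 − 757/20610)·796.2/757 = 1.0131516.
deff = 0.40484871 / 1.0131516 = 0.3996.

0.3996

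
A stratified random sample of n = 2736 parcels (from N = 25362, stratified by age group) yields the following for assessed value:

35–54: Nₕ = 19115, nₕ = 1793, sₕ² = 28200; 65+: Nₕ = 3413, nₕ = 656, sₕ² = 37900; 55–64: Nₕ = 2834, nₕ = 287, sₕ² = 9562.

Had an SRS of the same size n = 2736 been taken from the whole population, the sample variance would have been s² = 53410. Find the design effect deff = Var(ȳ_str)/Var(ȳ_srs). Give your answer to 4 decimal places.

Var(ȳ_str) = Σ Wₕ²(1−fₕ)sₕ²/nₕ with Wₕ = Nₕ/25362:
  35–54: (19115/25362)²·(1−1793/19115)·28200/1793 = 8.0960682
  65+: (3413/25362)²·(1−656/3413)·37900/656 = 0.84516485
  55–64: (2834/25362)²·(1−287/2834)·9562/287 = 0.3738769
  → Var(ȳ_str) = 9.31511.
Var(ȳ_srs) = (1 − 2736/25362)·53410/2736 = 17.415292.
deff = 9.31511 / 17.415292 = 0.5349.

0.5349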